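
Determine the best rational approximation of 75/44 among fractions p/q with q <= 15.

Expand x = 75/44 as a continued fraction with the Euclidean algorithm:
  75 = 1*44 + 31, so a_0 = 1.
  44 = 1*31 + 13, so a_1 = 1.
  31 = 2*13 + 5, so a_2 = 2.
  13 = 2*5 + 3, so a_3 = 2.
  5 = 1*3 + 2, so a_4 = 1.
  3 = 1*2 + 1, so a_5 = 1.
  2 = 2*1 + 0, so a_6 = 2.
so x = [1; 1, 2, 2, 1, 1, 2].
Convergents (p_i = a_i*p_{i-1} + p_{i-2}, q_i = a_i*q_{i-1} + q_{i-2} with p_{-2}=0, p_{-1}=1, q_{-2}=1, q_{-1}=0), until the denominator exceeds 15:
  i=0: a_0=1, p_0 = 1*1 + 0 = 1, q_0 = 1*0 + 1 = 1.
  i=1: a_1=1, p_1 = 1*1 + 1 = 2, q_1 = 1*1 + 0 = 1.
  i=2: a_2=2, p_2 = 2*2 + 1 = 5, q_2 = 2*1 + 1 = 3.
  i=3: a_3=2, p_3 = 2*5 + 2 = 12, q_3 = 2*3 + 1 = 7.
  i=4: a_4=1, p_4 = 1*12 + 5 = 17, q_4 = 1*7 + 3 = 10.
  i=5: a_5=1, p_5 = 1*17 + 12 = 29, q_5 = 1*10 + 7 = 17.
q_5 = 17 > 15, so the last convergent with denominator <= 15 is p_4/q_4 = 17/10.
The closest fraction with denominator <= 15 is either p_4/q_4 or the intermediate fraction (k*p_4 + p_3)/(k*q_4 + q_3) with the largest k >= 1 whose denominator stays <= 15; these approach x as k grows, and every other convergent or intermediate fraction in range is farther away.
Largest k: floor((15 - q_3)/q_4) = floor((15 - 7)/10) = 0.
Since k = 0, no intermediate fraction beyond p_4/q_4 has denominator <= 15, so the convergent 17/10 is the closest (its error is |75*10 - 17*44|/(44*10) = 2/440).

17/10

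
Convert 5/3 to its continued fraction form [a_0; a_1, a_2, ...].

[1; 1, 2]

Run the Euclidean algorithm on 5 and 3; the successive quotients are the partial quotients a_0, a_1, ... (each step inverts the fractional part left over by the previous one):
  5 = 1*3 + 2, so a_0 = 1.
  3 = 1*2 + 1, so a_1 = 1.
  2 = 2*1 + 0, so a_2 = 2.
The remainder reaches 0 after 3 divisions, so the expansion has 3 partial quotients, read off in order.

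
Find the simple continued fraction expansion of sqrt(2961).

Write x_i = (sqrt(2961) + m_i)/d_i with (m_0, d_0) = (0, 1). a_0 = floor(sqrt(2961)) = 54, since 54^2 = 2916 <= 2961 < 3025 = 55^2.
Iterate m_{i+1} = d_i*a_i - m_i, d_{i+1} = (2961 - m_{i+1}^2)/d_i, a_{i+1} = floor((a_0 + m_{i+1})/d_{i+1}):
  m_1 = 1*54 - 0 = 54, d_1 = (2961 - 54^2)/1 = 45/1 = 45, a_1 = floor((54 + 54)/45) = 2.
  m_2 = 45*2 - 54 = 36, d_2 = (2961 - 36^2)/45 = 1665/45 = 37, a_2 = floor((54 + 36)/37) = 2.
  m_3 = 37*2 - 36 = 38, d_3 = (2961 - 38^2)/37 = 1517/37 = 41, a_3 = floor((54 + 38)/41) = 2.
  m_4 = 41*2 - 38 = 44, d_4 = (2961 - 44^2)/41 = 1025/41 = 25, a_4 = floor((54 + 44)/25) = 3.
  m_5 = 25*3 - 44 = 31, d_5 = (2961 - 31^2)/25 = 2000/25 = 80, a_5 = floor((54 + 31)/80) = 1.
  m_6 = 80*1 - 31 = 49, d_6 = (2961 - 49^2)/80 = 560/80 = 7, a_6 = floor((54 + 49)/7) = 14.
  m_7 = 7*14 - 49 = 49, d_7 = (2961 - 49^2)/7 = 560/7 = 80, a_7 = floor((54 + 49)/80) = 1.
  m_8 = 80*1 - 49 = 31, d_8 = (2961 - 31^2)/80 = 2000/80 = 25, a_8 = floor((54 + 31)/25) = 3.
  m_9 = 25*3 - 31 = 44, d_9 = (2961 - 44^2)/25 = 1025/25 = 41, a_9 = floor((54 + 44)/41) = 2.
  m_10 = 41*2 - 44 = 38, d_10 = (2961 - 38^2)/41 = 1517/41 = 37, a_10 = floor((54 + 38)/37) = 2.
  m_11 = 37*2 - 38 = 36, d_11 = (2961 - 36^2)/37 = 1665/37 = 45, a_11 = floor((54 + 36)/45) = 2.
  m_12 = 45*2 - 36 = 54, d_12 = (2961 - 54^2)/45 = 45/45 = 1, a_12 = floor((54 + 54)/1) = 108.
  m_13 = 1*108 - 54 = 54, d_13 = (2961 - 54^2)/1 = 45/1 = 45: (m_13, d_13) = (m_1, d_1) = (54, 45), so from here the quotients repeat a_1, ..., a_12; the period length is 12.
Hence the expansion of sqrt(2961) is a_0 = 54 followed by the repeating block 2, 2, 2, 3, 1, 14, 1, 3, 2, 2, 2, 108 (period 12).

[54; (2, 2, 2, 3, 1, 14, 1, 3, 2, 2, 2, 108)]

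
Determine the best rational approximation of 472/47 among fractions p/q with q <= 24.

Expand x = 472/47 as a continued fraction with the Euclidean algorithm:
  472 = 10*47 + 2, so a_0 = 10.
  47 = 23*2 + 1, so a_1 = 23.
  2 = 2*1 + 0, so a_2 = 2.
so x = [10; 23, 2].
Convergents (p_i = a_i*p_{i-1} + p_{i-2}, q_i = a_i*q_{i-1} + q_{i-2} with p_{-2}=0, p_{-1}=1, q_{-2}=1, q_{-1}=0), until the denominator exceeds 24:
  i=0: a_0=10, p_0 = 10*1 + 0 = 10, q_0 = 10*0 + 1 = 1.
  i=1: a_1=23, p_1 = 23*10 + 1 = 231, q_1 = 23*1 + 0 = 23.
  i=2: a_2=2, p_2 = 2*231 + 10 = 472, q_2 = 2*23 + 1 = 47.
q_2 = 47 > 24, so the last convergent with denominator <= 24 is p_1/q_1 = 231/23.
The closest fraction with denominator <= 24 is either p_1/q_1 or the intermediate fraction (k*p_1 + p_0)/(k*q_1 + q_0) with the largest k >= 1 whose denominator stays <= 24; these approach x as k grows, and every other convergent or intermediate fraction in range is farther away.
Largest k: floor((24 - q_0)/q_1) = floor((24 - 1)/23) = 1.
That gives (1*231 + 10)/(1*23 + 1) = 241/24.
Compare the errors: |x - 231/23| = |472*23 - 231*47|/(47*23) = 1/1081, and |x - 241/24| = |472*24 - 241*47|/(47*24) = 1/1128.
Cross-multiplying, 1*1081 = 1081 < 1128 = 1*1128, so 1/1128 is smaller: the intermediate fraction 241/24 is closer to x than 231/23.

241/24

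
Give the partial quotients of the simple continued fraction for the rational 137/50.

[2; 1, 2, 1, 5, 2]

Run the Euclidean algorithm on 137 and 50; the successive quotients are the partial quotients a_0, a_1, ... (each step inverts the fractional part left over by the previous one):
  137 = 2*50 + 37, so a_0 = 2.
  50 = 1*37 + 13, so a_1 = 1.
  37 = 2*13 + 11, so a_2 = 2.
  13 = 1*11 + 2, so a_3 = 1.
  11 = 5*2 + 1, so a_4 = 5.
  2 = 2*1 + 0, so a_5 = 2.
The remainder reaches 0 after 6 divisions, so the expansion has 6 partial quotients, read off in order.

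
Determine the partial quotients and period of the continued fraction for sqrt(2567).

Write x_i = (sqrt(2567) + m_i)/d_i with (m_0, d_0) = (0, 1). a_0 = floor(sqrt(2567)) = 50, since 50^2 = 2500 <= 2567 < 2601 = 51^2.
Iterate m_{i+1} = d_i*a_i - m_i, d_{i+1} = (2567 - m_{i+1}^2)/d_i, a_{i+1} = floor((a_0 + m_{i+1})/d_{i+1}):
  m_1 = 1*50 - 0 = 50, d_1 = (2567 - 50^2)/1 = 67/1 = 67, a_1 = floor((50 + 50)/67) = 1.
  m_2 = 67*1 - 50 = 17, d_2 = (2567 - 17^2)/67 = 2278/67 = 34, a_2 = floor((50 + 17)/34) = 1.
  m_3 = 34*1 - 17 = 17, d_3 = (2567 - 17^2)/34 = 2278/34 = 67, a_3 = floor((50 + 17)/67) = 1.
  m_4 = 67*1 - 17 = 50, d_4 = (2567 - 50^2)/67 = 67/67 = 1, a_4 = floor((50 + 50)/1) = 100.
  m_5 = 1*100 - 50 = 50, d_5 = (2567 - 50^2)/1 = 67/1 = 67: (m_5, d_5) = (m_1, d_1) = (50, 67), so from here the quotients repeat a_1, ..., a_4; the period length is 4.
Hence the expansion of sqrt(2567) is a_0 = 50 followed by the repeating block 1, 1, 1, 100 (period 4).

[50; (1, 1, 1, 100)]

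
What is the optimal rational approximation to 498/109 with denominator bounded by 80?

Expand x = 498/109 as a continued fraction with the Euclidean algorithm:
  498 = 4*109 + 62, so a_0 = 4.
  109 = 1*62 + 47, so a_1 = 1.
  62 = 1*47 + 15, so a_2 = 1.
  47 = 3*15 + 2, so a_3 = 3.
  15 = 7*2 + 1, so a_4 = 7.
  2 = 2*1 + 0, so a_5 = 2.
so x = [4; 1, 1, 3, 7, 2].
Convergents (p_i = a_i*p_{i-1} + p_{i-2}, q_i = a_i*q_{i-1} + q_{i-2} with p_{-2}=0, p_{-1}=1, q_{-2}=1, q_{-1}=0), until the denominator exceeds 80:
  i=0: a_0=4, p_0 = 4*1 + 0 = 4, q_0 = 4*0 + 1 = 1.
  i=1: a_1=1, p_1 = 1*4 + 1 = 5, q_1 = 1*1 + 0 = 1.
  i=2: a_2=1, p_2 = 1*5 + 4 = 9, q_2 = 1*1 + 1 = 2.
  i=3: a_3=3, p_3 = 3*9 + 5 = 32, q_3 = 3*2 + 1 = 7.
  i=4: a_4=7, p_4 = 7*32 + 9 = 233, q_4 = 7*7 + 2 = 51.
  i=5: a_5=2, p_5 = 2*233 + 32 = 498, q_5 = 2*51 + 7 = 109.
q_5 = 109 > 80, so the last convergent with denominator <= 80 is p_4/q_4 = 233/51.
The closest fraction with denominator <= 80 is either p_4/q_4 or the intermediate fraction (k*p_4 + p_3)/(k*q_4 + q_3) with the largest k >= 1 whose denominator stays <= 80; these approach x as k grows, and every other convergent or intermediate fraction in range is farther away.
Largest k: floor((80 - q_3)/q_4) = floor((80 - 7)/51) = 1.
That gives (1*233 + 32)/(1*51 + 7) = 265/58.
Compare the errors: |x - 233/51| = |498*51 - 233*109|/(109*51) = 1/5559, and |x - 265/58| = |498*58 - 265*109|/(109*58) = 1/6322.
Cross-multiplying, 1*5559 = 5559 < 6322 = 1*6322, so 1/6322 is smaller: the intermediate fraction 265/58 is closer to x than 233/51.

265/58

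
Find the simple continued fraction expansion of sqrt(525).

Write x_i = (sqrt(525) + m_i)/d_i with (m_0, d_0) = (0, 1). a_0 = floor(sqrt(525)) = 22, since 22^2 = 484 <= 525 < 529 = 23^2.
Iterate m_{i+1} = d_i*a_i - m_i, d_{i+1} = (525 - m_{i+1}^2)/d_i, a_{i+1} = floor((a_0 + m_{i+1})/d_{i+1}):
  m_1 = 1*22 - 0 = 22, d_1 = (525 - 22^2)/1 = 41/1 = 41, a_1 = floor((22 + 22)/41) = 1.
  m_2 = 41*1 - 22 = 19, d_2 = (525 - 19^2)/41 = 164/41 = 4, a_2 = floor((22 + 19)/4) = 10.
  m_3 = 4*10 - 19 = 21, d_3 = (525 - 21^2)/4 = 84/4 = 21, a_3 = floor((22 + 21)/21) = 2.
  m_4 = 21*2 - 21 = 21, d_4 = (525 - 21^2)/21 = 84/21 = 4, a_4 = floor((22 + 21)/4) = 10.
  m_5 = 4*10 - 21 = 19, d_5 = (525 - 19^2)/4 = 164/4 = 41, a_5 = floor((22 + 19)/41) = 1.
  m_6 = 41*1 - 19 = 22, d_6 = (525 - 22^2)/41 = 41/41 = 1, a_6 = floor((22 + 22)/1) = 44.
  m_7 = 1*44 - 22 = 22, d_7 = (525 - 22^2)/1 = 41/1 = 41: (m_7, d_7) = (m_1, d_1) = (22, 41), so from here the quotients repeat a_1, ..., a_6; the period length is 6.
Hence the expansion of sqrt(525) is a_0 = 22 followed by the repeating block 1, 10, 2, 10, 1, 44 (period 6).

[22; (1, 10, 2, 10, 1, 44)]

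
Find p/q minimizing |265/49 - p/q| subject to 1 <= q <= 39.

146/27

Expand x = 265/49 as a continued fraction with the Euclidean algorithm:
  265 = 5*49 + 20, so a_0 = 5.
  49 = 2*20 + 9, so a_1 = 2.
  20 = 2*9 + 2, so a_2 = 2.
  9 = 4*2 + 1, so a_3 = 4.
  2 = 2*1 + 0, so a_4 = 2.
so x = [5; 2, 2, 4, 2].
Convergents (p_i = a_i*p_{i-1} + p_{i-2}, q_i = a_i*q_{i-1} + q_{i-2} with p_{-2}=0, p_{-1}=1, q_{-2}=1, q_{-1}=0), until the denominator exceeds 39:
  i=0: a_0=5, p_0 = 5*1 + 0 = 5, q_0 = 5*0 + 1 = 1.
  i=1: a_1=2, p_1 = 2*5 + 1 = 11, q_1 = 2*1 + 0 = 2.
  i=2: a_2=2, p_2 = 2*11 + 5 = 27, q_2 = 2*2 + 1 = 5.
  i=3: a_3=4, p_3 = 4*27 + 11 = 119, q_3 = 4*5 + 2 = 22.
  i=4: a_4=2, p_4 = 2*119 + 27 = 265, q_4 = 2*22 + 5 = 49.
q_4 = 49 > 39, so the last convergent with denominator <= 39 is p_3/q_3 = 119/22.
The closest fraction with denominator <= 39 is either p_3/q_3 or the intermediate fraction (k*p_3 + p_2)/(k*q_3 + q_2) with the largest k >= 1 whose denominator stays <= 39; these approach x as k grows, and every other convergent or intermediate fraction in range is farther away.
Largest k: floor((39 - q_2)/q_3) = floor((39 - 5)/22) = 1.
That gives (1*119 + 27)/(1*22 + 5) = 146/27.
Compare the errors: |x - 119/22| = |265*22 - 119*49|/(49*22) = 1/1078, and |x - 146/27| = |265*27 - 146*49|/(49*27) = 1/1323.
Cross-multiplying, 1*1078 = 1078 < 1323 = 1*1323, so 1/1323 is smaller: the intermediate fraction 146/27 is closer to x than 119/22.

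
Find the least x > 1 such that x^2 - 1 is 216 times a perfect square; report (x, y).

First expand sqrt(216) as a continued fraction. With x_i = (sqrt(216) + m_i)/d_i and (m_0, d_0) = (0, 1): a_0 = floor(sqrt(216)) = 14, since 14^2 = 196 <= 216 < 225 = 15^2.
Iterate m_{i+1} = d_i*a_i - m_i, d_{i+1} = (216 - m_{i+1}^2)/d_i, a_{i+1} = floor((a_0 + m_{i+1})/d_{i+1}):
  m_1 = 1*14 - 0 = 14, d_1 = (216 - 14^2)/1 = 20/1 = 20, a_1 = floor((14 + 14)/20) = 1.
  m_2 = 20*1 - 14 = 6, d_2 = (216 - 6^2)/20 = 180/20 = 9, a_2 = floor((14 + 6)/9) = 2.
  m_3 = 9*2 - 6 = 12, d_3 = (216 - 12^2)/9 = 72/9 = 8, a_3 = floor((14 + 12)/8) = 3.
  m_4 = 8*3 - 12 = 12, d_4 = (216 - 12^2)/8 = 72/8 = 9, a_4 = floor((14 + 12)/9) = 2.
  m_5 = 9*2 - 12 = 6, d_5 = (216 - 6^2)/9 = 180/9 = 20, a_5 = floor((14 + 6)/20) = 1.
  m_6 = 20*1 - 6 = 14, d_6 = (216 - 14^2)/20 = 20/20 = 1, a_6 = floor((14 + 14)/1) = 28.
  m_7 = 1*28 - 14 = 14, d_7 = (216 - 14^2)/1 = 20/1 = 20: (m_7, d_7) = (m_1, d_1) = (14, 20), so from here the quotients repeat a_1, ..., a_6; the period length is 6.
So sqrt(216) = [14; (1, 2, 3, 2, 1, 28)] with period length k = 6.
k is even, so the fundamental solution of x^2 - 216y^2 = 1 is (p_{k-1}, q_{k-1}) = (p_5, q_5); compute convergents through index 5.
Convergents (p_i = a_i*p_{i-1} + p_{i-2}, q_i = a_i*q_{i-1} + q_{i-2} with p_{-2}=0, p_{-1}=1, q_{-2}=1, q_{-1}=0):
  i=0: a_0=14, p_0 = 14*1 + 0 = 14, q_0 = 14*0 + 1 = 1.
  i=1: a_1=1, p_1 = 1*14 + 1 = 15, q_1 = 1*1 + 0 = 1.
  i=2: a_2=2, p_2 = 2*15 + 14 = 44, q_2 = 2*1 + 1 = 3.
  i=3: a_3=3, p_3 = 3*44 + 15 = 147, q_3 = 3*3 + 1 = 10.
  i=4: a_4=2, p_4 = 2*147 + 44 = 338, q_4 = 2*10 + 3 = 23.
  i=5: a_5=1, p_5 = 1*338 + 147 = 485, q_5 = 1*23 + 10 = 33.
Check: 485^2 - 216*33^2 = 235225 - 235224 = 1, so (x, y) = (485, 33) solves the equation, and by the theorem it is the least positive solution.

(x, y) = (485, 33)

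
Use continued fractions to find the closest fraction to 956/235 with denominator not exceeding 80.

Expand x = 956/235 as a continued fraction with the Euclidean algorithm:
  956 = 4*235 + 16, so a_0 = 4.
  235 = 14*16 + 11, so a_1 = 14.
  16 = 1*11 + 5, so a_2 = 1.
  11 = 2*5 + 1, so a_3 = 2.
  5 = 5*1 + 0, so a_4 = 5.
so x = [4; 14, 1, 2, 5].
Convergents (p_i = a_i*p_{i-1} + p_{i-2}, q_i = a_i*q_{i-1} + q_{i-2} with p_{-2}=0, p_{-1}=1, q_{-2}=1, q_{-1}=0), until the denominator exceeds 80:
  i=0: a_0=4, p_0 = 4*1 + 0 = 4, q_0 = 4*0 + 1 = 1.
  i=1: a_1=14, p_1 = 14*4 + 1 = 57, q_1 = 14*1 + 0 = 14.
  i=2: a_2=1, p_2 = 1*57 + 4 = 61, q_2 = 1*14 + 1 = 15.
  i=3: a_3=2, p_3 = 2*61 + 57 = 179, q_3 = 2*15 + 14 = 44.
  i=4: a_4=5, p_4 = 5*179 + 61 = 956, q_4 = 5*44 + 15 = 235.
q_4 = 235 > 80, so the last convergent with denominator <= 80 is p_3/q_3 = 179/44.
The closest fraction with denominator <= 80 is either p_3/q_3 or the intermediate fraction (k*p_3 + p_2)/(k*q_3 + q_2) with the largest k >= 1 whose denominator stays <= 80; these approach x as k grows, and every other convergent or intermediate fraction in range is farther away.
Largest k: floor((80 - q_2)/q_3) = floor((80 - 15)/44) = 1.
That gives (1*179 + 61)/(1*44 + 15) = 240/59.
Compare the errors: |x - 179/44| = |956*44 - 179*235|/(235*44) = 1/10340, and |x - 240/59| = |956*59 - 240*235|/(235*59) = 4/13865.
Cross-multiplying, 1*13865 = 13865 < 41360 = 4*10340, so 1/10340 is smaller: the convergent 179/44 is closer to x than 240/59.

179/44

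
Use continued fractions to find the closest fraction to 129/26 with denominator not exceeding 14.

69/14

Expand x = 129/26 as a continued fraction with the Euclidean algorithm:
  129 = 4*26 + 25, so a_0 = 4.
  26 = 1*25 + 1, so a_1 = 1.
  25 = 25*1 + 0, so a_2 = 25.
so x = [4; 1, 25].
Convergents (p_i = a_i*p_{i-1} + p_{i-2}, q_i = a_i*q_{i-1} + q_{i-2} with p_{-2}=0, p_{-1}=1, q_{-2}=1, q_{-1}=0), until the denominator exceeds 14:
  i=0: a_0=4, p_0 = 4*1 + 0 = 4, q_0 = 4*0 + 1 = 1.
  i=1: a_1=1, p_1 = 1*4 + 1 = 5, q_1 = 1*1 + 0 = 1.
  i=2: a_2=25, p_2 = 25*5 + 4 = 129, q_2 = 25*1 + 1 = 26.
q_2 = 26 > 14, so the last convergent with denominator <= 14 is p_1/q_1 = 5/1.
The closest fraction with denominator <= 14 is either p_1/q_1 or the intermediate fraction (k*p_1 + p_0)/(k*q_1 + q_0) with the largest k >= 1 whose denominator stays <= 14; these approach x as k grows, and every other convergent or intermediate fraction in range is farther away.
Largest k: floor((14 - q_0)/q_1) = floor((14 - 1)/1) = 13.
That gives (13*5 + 4)/(13*1 + 1) = 69/14.
Compare the errors: |x - 5/1| = |129*1 - 5*26|/(26*1) = 1/26, and |x - 69/14| = |129*14 - 69*26|/(26*14) = 12/364.
Cross-multiplying, 12*26 = 312 < 364 = 1*364, so 12/364 is smaller: the intermediate fraction 69/14 is closer to x than 5/1.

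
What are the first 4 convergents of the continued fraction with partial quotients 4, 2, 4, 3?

Using the convergent recurrence p_i = a_i*p_{i-1} + p_{i-2}, q_i = a_i*q_{i-1} + q_{i-2} with p_{-2}=0, p_{-1}=1, q_{-2}=1, q_{-1}=0:
  i=0: a_0=4, p_0 = 4*1 + 0 = 4, q_0 = 4*0 + 1 = 1.
  i=1: a_1=2, p_1 = 2*4 + 1 = 9, q_1 = 2*1 + 0 = 2.
  i=2: a_2=4, p_2 = 4*9 + 4 = 40, q_2 = 4*2 + 1 = 9.
  i=3: a_3=3, p_3 = 3*40 + 9 = 129, q_3 = 3*9 + 2 = 29.

4/1, 9/2, 40/9, 129/29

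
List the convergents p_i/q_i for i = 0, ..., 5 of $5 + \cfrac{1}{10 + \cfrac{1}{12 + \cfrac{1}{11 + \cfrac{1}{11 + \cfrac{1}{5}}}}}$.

Using the convergent recurrence p_i = a_i*p_{i-1} + p_{i-2}, q_i = a_i*q_{i-1} + q_{i-2} with p_{-2}=0, p_{-1}=1, q_{-2}=1, q_{-1}=0:
  i=0: a_0=5, p_0 = 5*1 + 0 = 5, q_0 = 5*0 + 1 = 1.
  i=1: a_1=10, p_1 = 10*5 + 1 = 51, q_1 = 10*1 + 0 = 10.
  i=2: a_2=12, p_2 = 12*51 + 5 = 617, q_2 = 12*10 + 1 = 121.
  i=3: a_3=11, p_3 = 11*617 + 51 = 6838, q_3 = 11*121 + 10 = 1341.
  i=4: a_4=11, p_4 = 11*6838 + 617 = 75835, q_4 = 11*1341 + 121 = 14872.
  i=5: a_5=5, p_5 = 5*75835 + 6838 = 386013, q_5 = 5*14872 + 1341 = 75701.

5/1, 51/10, 617/121, 6838/1341, 75835/14872, 386013/75701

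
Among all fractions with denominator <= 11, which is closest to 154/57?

27/10

Expand x = 154/57 as a continued fraction with the Euclidean algorithm:
  154 = 2*57 + 40, so a_0 = 2.
  57 = 1*40 + 17, so a_1 = 1.
  40 = 2*17 + 6, so a_2 = 2.
  17 = 2*6 + 5, so a_3 = 2.
  6 = 1*5 + 1, so a_4 = 1.
  5 = 5*1 + 0, so a_5 = 5.
so x = [2; 1, 2, 2, 1, 5].
Convergents (p_i = a_i*p_{i-1} + p_{i-2}, q_i = a_i*q_{i-1} + q_{i-2} with p_{-2}=0, p_{-1}=1, q_{-2}=1, q_{-1}=0), until the denominator exceeds 11:
  i=0: a_0=2, p_0 = 2*1 + 0 = 2, q_0 = 2*0 + 1 = 1.
  i=1: a_1=1, p_1 = 1*2 + 1 = 3, q_1 = 1*1 + 0 = 1.
  i=2: a_2=2, p_2 = 2*3 + 2 = 8, q_2 = 2*1 + 1 = 3.
  i=3: a_3=2, p_3 = 2*8 + 3 = 19, q_3 = 2*3 + 1 = 7.
  i=4: a_4=1, p_4 = 1*19 + 8 = 27, q_4 = 1*7 + 3 = 10.
  i=5: a_5=5, p_5 = 5*27 + 19 = 154, q_5 = 5*10 + 7 = 57.
q_5 = 57 > 11, so the last convergent with denominator <= 11 is p_4/q_4 = 27/10.
The closest fraction with denominator <= 11 is either p_4/q_4 or the intermediate fraction (k*p_4 + p_3)/(k*q_4 + q_3) with the largest k >= 1 whose denominator stays <= 11; these approach x as k grows, and every other convergent or intermediate fraction in range is farther away.
Largest k: floor((11 - q_3)/q_4) = floor((11 - 7)/10) = 0.
Since k = 0, no intermediate fraction beyond p_4/q_4 has denominator <= 11, so the convergent 27/10 is the closest (its error is |154*10 - 27*57|/(57*10) = 1/570).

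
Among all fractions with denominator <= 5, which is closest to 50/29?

7/4

Expand x = 50/29 as a continued fraction with the Euclidean algorithm:
  50 = 1*29 + 21, so a_0 = 1.
  29 = 1*21 + 8, so a_1 = 1.
  21 = 2*8 + 5, so a_2 = 2.
  8 = 1*5 + 3, so a_3 = 1.
  5 = 1*3 + 2, so a_4 = 1.
  3 = 1*2 + 1, so a_5 = 1.
  2 = 2*1 + 0, so a_6 = 2.
so x = [1; 1, 2, 1, 1, 1, 2].
Convergents (p_i = a_i*p_{i-1} + p_{i-2}, q_i = a_i*q_{i-1} + q_{i-2} with p_{-2}=0, p_{-1}=1, q_{-2}=1, q_{-1}=0), until the denominator exceeds 5:
  i=0: a_0=1, p_0 = 1*1 + 0 = 1, q_0 = 1*0 + 1 = 1.
  i=1: a_1=1, p_1 = 1*1 + 1 = 2, q_1 = 1*1 + 0 = 1.
  i=2: a_2=2, p_2 = 2*2 + 1 = 5, q_2 = 2*1 + 1 = 3.
  i=3: a_3=1, p_3 = 1*5 + 2 = 7, q_3 = 1*3 + 1 = 4.
  i=4: a_4=1, p_4 = 1*7 + 5 = 12, q_4 = 1*4 + 3 = 7.
q_4 = 7 > 5, so the last convergent with denominator <= 5 is p_3/q_3 = 7/4.
The closest fraction with denominator <= 5 is either p_3/q_3 or the intermediate fraction (k*p_3 + p_2)/(k*q_3 + q_2) with the largest k >= 1 whose denominator stays <= 5; these approach x as k grows, and every other convergent or intermediate fraction in range is farther away.
Largest k: floor((5 - q_2)/q_3) = floor((5 - 3)/4) = 0.
Since k = 0, no intermediate fraction beyond p_3/q_3 has denominator <= 5, so the convergent 7/4 is the closest (its error is |50*4 - 7*29|/(29*4) = 3/116).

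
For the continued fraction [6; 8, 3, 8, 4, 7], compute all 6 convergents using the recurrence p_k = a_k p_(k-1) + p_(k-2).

6/1, 49/8, 153/25, 1273/208, 5245/857, 37988/6207

Using the convergent recurrence p_i = a_i*p_{i-1} + p_{i-2}, q_i = a_i*q_{i-1} + q_{i-2} with p_{-2}=0, p_{-1}=1, q_{-2}=1, q_{-1}=0:
  i=0: a_0=6, p_0 = 6*1 + 0 = 6, q_0 = 6*0 + 1 = 1.
  i=1: a_1=8, p_1 = 8*6 + 1 = 49, q_1 = 8*1 + 0 = 8.
  i=2: a_2=3, p_2 = 3*49 + 6 = 153, q_2 = 3*8 + 1 = 25.
  i=3: a_3=8, p_3 = 8*153 + 49 = 1273, q_3 = 8*25 + 8 = 208.
  i=4: a_4=4, p_4 = 4*1273 + 153 = 5245, q_4 = 4*208 + 25 = 857.
  i=5: a_5=7, p_5 = 7*5245 + 1273 = 37988, q_5 = 7*857 + 208 = 6207.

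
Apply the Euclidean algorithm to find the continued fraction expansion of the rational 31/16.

[1; 1, 15]

Run the Euclidean algorithm on 31 and 16; the successive quotients are the partial quotients a_0, a_1, ... (each step inverts the fractional part left over by the previous one):
  31 = 1*16 + 15, so a_0 = 1.
  16 = 1*15 + 1, so a_1 = 1.
  15 = 15*1 + 0, so a_2 = 15.
The remainder reaches 0 after 3 divisions, so the expansion has 3 partial quotients, read off in order.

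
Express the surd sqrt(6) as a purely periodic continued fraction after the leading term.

[2; (2, 4)]

Write x_i = (sqrt(6) + m_i)/d_i with (m_0, d_0) = (0, 1). a_0 = floor(sqrt(6)) = 2, since 2^2 = 4 <= 6 < 9 = 3^2.
Iterate m_{i+1} = d_i*a_i - m_i, d_{i+1} = (6 - m_{i+1}^2)/d_i, a_{i+1} = floor((a_0 + m_{i+1})/d_{i+1}):
  m_1 = 1*2 - 0 = 2, d_1 = (6 - 2^2)/1 = 2/1 = 2, a_1 = floor((2 + 2)/2) = 2.
  m_2 = 2*2 - 2 = 2, d_2 = (6 - 2^2)/2 = 2/2 = 1, a_2 = floor((2 + 2)/1) = 4.
  m_3 = 1*4 - 2 = 2, d_3 = (6 - 2^2)/1 = 2/1 = 2: (m_3, d_3) = (m_1, d_1) = (2, 2), so from here the quotients repeat a_1, a_2; the period length is 2.
Hence the expansion of sqrt(6) is a_0 = 2 followed by the repeating block 2, 4 (period 2).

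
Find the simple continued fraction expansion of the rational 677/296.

[2; 3, 2, 13, 1, 2]

Run the Euclidean algorithm on 677 and 296; the successive quotients are the partial quotients a_0, a_1, ... (each step inverts the fractional part left over by the previous one):
  677 = 2*296 + 85, so a_0 = 2.
  296 = 3*85 + 41, so a_1 = 3.
  85 = 2*41 + 3, so a_2 = 2.
  41 = 13*3 + 2, so a_3 = 13.
  3 = 1*2 + 1, so a_4 = 1.
  2 = 2*1 + 0, so a_5 = 2.
The remainder reaches 0 after 6 divisions, so the expansion has 6 partial quotients, read off in order.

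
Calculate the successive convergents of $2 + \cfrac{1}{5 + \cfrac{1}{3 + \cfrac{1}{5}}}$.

Using the convergent recurrence p_i = a_i*p_{i-1} + p_{i-2}, q_i = a_i*q_{i-1} + q_{i-2} with p_{-2}=0, p_{-1}=1, q_{-2}=1, q_{-1}=0:
  i=0: a_0=2, p_0 = 2*1 + 0 = 2, q_0 = 2*0 + 1 = 1.
  i=1: a_1=5, p_1 = 5*2 + 1 = 11, q_1 = 5*1 + 0 = 5.
  i=2: a_2=3, p_2 = 3*11 + 2 = 35, q_2 = 3*5 + 1 = 16.
  i=3: a_3=5, p_3 = 5*35 + 11 = 186, q_3 = 5*16 + 5 = 85.

2/1, 11/5, 35/16, 186/85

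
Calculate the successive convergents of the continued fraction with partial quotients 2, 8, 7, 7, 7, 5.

2/1, 17/8, 121/57, 864/407, 6169/2906, 31709/14937

Using the convergent recurrence p_i = a_i*p_{i-1} + p_{i-2}, q_i = a_i*q_{i-1} + q_{i-2} with p_{-2}=0, p_{-1}=1, q_{-2}=1, q_{-1}=0:
  i=0: a_0=2, p_0 = 2*1 + 0 = 2, q_0 = 2*0 + 1 = 1.
  i=1: a_1=8, p_1 = 8*2 + 1 = 17, q_1 = 8*1 + 0 = 8.
  i=2: a_2=7, p_2 = 7*17 + 2 = 121, q_2 = 7*8 + 1 = 57.
  i=3: a_3=7, p_3 = 7*121 + 17 = 864, q_3 = 7*57 + 8 = 407.
  i=4: a_4=7, p_4 = 7*864 + 121 = 6169, q_4 = 7*407 + 57 = 2906.
  i=5: a_5=5, p_5 = 5*6169 + 864 = 31709, q_5 = 5*2906 + 407 = 14937.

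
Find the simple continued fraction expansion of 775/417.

[1; 1, 6, 14, 1, 3]

Run the Euclidean algorithm on 775 and 417; the successive quotients are the partial quotients a_0, a_1, ... (each step inverts the fractional part left over by the previous one):
  775 = 1*417 + 358, so a_0 = 1.
  417 = 1*358 + 59, so a_1 = 1.
  358 = 6*59 + 4, so a_2 = 6.
  59 = 14*4 + 3, so a_3 = 14.
  4 = 1*3 + 1, so a_4 = 1.
  3 = 3*1 + 0, so a_5 = 3.
The remainder reaches 0 after 6 divisions, so the expansion has 6 partial quotients, read off in order.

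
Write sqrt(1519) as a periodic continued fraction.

Write x_i = (sqrt(1519) + m_i)/d_i with (m_0, d_0) = (0, 1). a_0 = floor(sqrt(1519)) = 38, since 38^2 = 1444 <= 1519 < 1521 = 39^2.
Iterate m_{i+1} = d_i*a_i - m_i, d_{i+1} = (1519 - m_{i+1}^2)/d_i, a_{i+1} = floor((a_0 + m_{i+1})/d_{i+1}):
  m_1 = 1*38 - 0 = 38, d_1 = (1519 - 38^2)/1 = 75/1 = 75, a_1 = floor((38 + 38)/75) = 1.
  m_2 = 75*1 - 38 = 37, d_2 = (1519 - 37^2)/75 = 150/75 = 2, a_2 = floor((38 + 37)/2) = 37.
  m_3 = 2*37 - 37 = 37, d_3 = (1519 - 37^2)/2 = 150/2 = 75, a_3 = floor((38 + 37)/75) = 1.
  m_4 = 75*1 - 37 = 38, d_4 = (1519 - 38^2)/75 = 75/75 = 1, a_4 = floor((38 + 38)/1) = 76.
  m_5 = 1*76 - 38 = 38, d_5 = (1519 - 38^2)/1 = 75/1 = 75: (m_5, d_5) = (m_1, d_1) = (38, 75), so from here the quotients repeat a_1, ..., a_4; the period length is 4.
Hence the expansion of sqrt(1519) is a_0 = 38 followed by the repeating block 1, 37, 1, 76 (period 4).

[38; (1, 37, 1, 76)]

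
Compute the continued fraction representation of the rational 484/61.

[7; 1, 14, 4]

Run the Euclidean algorithm on 484 and 61; the successive quotients are the partial quotients a_0, a_1, ... (each step inverts the fractional part left over by the previous one):
  484 = 7*61 + 57, so a_0 = 7.
  61 = 1*57 + 4, so a_1 = 1.
  57 = 14*4 + 1, so a_2 = 14.
  4 = 4*1 + 0, so a_3 = 4.
The remainder reaches 0 after 4 divisions, so the expansion has 4 partial quotients, read off in order.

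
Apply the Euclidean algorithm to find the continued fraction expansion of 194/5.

[38; 1, 4]

Run the Euclidean algorithm on 194 and 5; the successive quotients are the partial quotients a_0, a_1, ... (each step inverts the fractional part left over by the previous one):
  194 = 38*5 + 4, so a_0 = 38.
  5 = 1*4 + 1, so a_1 = 1.
  4 = 4*1 + 0, so a_2 = 4.
The remainder reaches 0 after 3 divisions, so the expansion has 3 partial quotients, read off in order.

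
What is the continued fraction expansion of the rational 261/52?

[5; 52]

Run the Euclidean algorithm on 261 and 52; the successive quotients are the partial quotients a_0, a_1, ... (each step inverts the fractional part left over by the previous one):
  261 = 5*52 + 1, so a_0 = 5.
  52 = 52*1 + 0, so a_1 = 52.
The remainder reaches 0 after 2 divisions, so the expansion has 2 partial quotients, read off in order.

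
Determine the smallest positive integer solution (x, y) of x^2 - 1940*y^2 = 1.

(x, y) = (969, 22)

First expand sqrt(1940) as a continued fraction. With x_i = (sqrt(1940) + m_i)/d_i and (m_0, d_0) = (0, 1): a_0 = floor(sqrt(1940)) = 44, since 44^2 = 1936 <= 1940 < 2025 = 45^2.
Iterate m_{i+1} = d_i*a_i - m_i, d_{i+1} = (1940 - m_{i+1}^2)/d_i, a_{i+1} = floor((a_0 + m_{i+1})/d_{i+1}):
  m_1 = 1*44 - 0 = 44, d_1 = (1940 - 44^2)/1 = 4/1 = 4, a_1 = floor((44 + 44)/4) = 22.
  m_2 = 4*22 - 44 = 44, d_2 = (1940 - 44^2)/4 = 4/4 = 1, a_2 = floor((44 + 44)/1) = 88.
  m_3 = 1*88 - 44 = 44, d_3 = (1940 - 44^2)/1 = 4/1 = 4: (m_3, d_3) = (m_1, d_1) = (44, 4), so from here the quotients repeat a_1, a_2; the period length is 2.
So sqrt(1940) = [44; (22, 88)] with period length k = 2.
k is even, so the fundamental solution of x^2 - 1940y^2 = 1 is (p_{k-1}, q_{k-1}) = (p_1, q_1); compute convergents through index 1.
Convergents (p_i = a_i*p_{i-1} + p_{i-2}, q_i = a_i*q_{i-1} + q_{i-2} with p_{-2}=0, p_{-1}=1, q_{-2}=1, q_{-1}=0):
  i=0: a_0=44, p_0 = 44*1 + 0 = 44, q_0 = 44*0 + 1 = 1.
  i=1: a_1=22, p_1 = 22*44 + 1 = 969, q_1 = 22*1 + 0 = 22.
Check: 969^2 - 1940*22^2 = 938961 - 938960 = 1, so (x, y) = (969, 22) solves the equation, and by the theorem it is the least positive solution.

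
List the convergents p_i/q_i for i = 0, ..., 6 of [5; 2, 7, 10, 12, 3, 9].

Using the convergent recurrence p_i = a_i*p_{i-1} + p_{i-2}, q_i = a_i*q_{i-1} + q_{i-2} with p_{-2}=0, p_{-1}=1, q_{-2}=1, q_{-1}=0:
  i=0: a_0=5, p_0 = 5*1 + 0 = 5, q_0 = 5*0 + 1 = 1.
  i=1: a_1=2, p_1 = 2*5 + 1 = 11, q_1 = 2*1 + 0 = 2.
  i=2: a_2=7, p_2 = 7*11 + 5 = 82, q_2 = 7*2 + 1 = 15.
  i=3: a_3=10, p_3 = 10*82 + 11 = 831, q_3 = 10*15 + 2 = 152.
  i=4: a_4=12, p_4 = 12*831 + 82 = 10054, q_4 = 12*152 + 15 = 1839.
  i=5: a_5=3, p_5 = 3*10054 + 831 = 30993, q_5 = 3*1839 + 152 = 5669.
  i=6: a_6=9, p_6 = 9*30993 + 10054 = 288991, q_6 = 9*5669 + 1839 = 52860.

5/1, 11/2, 82/15, 831/152, 10054/1839, 30993/5669, 288991/52860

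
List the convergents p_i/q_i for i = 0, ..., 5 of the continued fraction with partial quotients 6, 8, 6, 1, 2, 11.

6/1, 49/8, 300/49, 349/57, 998/163, 11327/1850

Using the convergent recurrence p_i = a_i*p_{i-1} + p_{i-2}, q_i = a_i*q_{i-1} + q_{i-2} with p_{-2}=0, p_{-1}=1, q_{-2}=1, q_{-1}=0:
  i=0: a_0=6, p_0 = 6*1 + 0 = 6, q_0 = 6*0 + 1 = 1.
  i=1: a_1=8, p_1 = 8*6 + 1 = 49, q_1 = 8*1 + 0 = 8.
  i=2: a_2=6, p_2 = 6*49 + 6 = 300, q_2 = 6*8 + 1 = 49.
  i=3: a_3=1, p_3 = 1*300 + 49 = 349, q_3 = 1*49 + 8 = 57.
  i=4: a_4=2, p_4 = 2*349 + 300 = 998, q_4 = 2*57 + 49 = 163.
  i=5: a_5=11, p_5 = 11*998 + 349 = 11327, q_5 = 11*163 + 57 = 1850.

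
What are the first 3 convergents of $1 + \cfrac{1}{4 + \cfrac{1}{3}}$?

Using the convergent recurrence p_i = a_i*p_{i-1} + p_{i-2}, q_i = a_i*q_{i-1} + q_{i-2} with p_{-2}=0, p_{-1}=1, q_{-2}=1, q_{-1}=0:
  i=0: a_0=1, p_0 = 1*1 + 0 = 1, q_0 = 1*0 + 1 = 1.
  i=1: a_1=4, p_1 = 4*1 + 1 = 5, q_1 = 4*1 + 0 = 4.
  i=2: a_2=3, p_2 = 3*5 + 1 = 16, q_2 = 3*4 + 1 = 13.

1/1, 5/4, 16/13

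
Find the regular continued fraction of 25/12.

Run the Euclidean algorithm on 25 and 12; the successive quotients are the partial quotients a_0, a_1, ... (each step inverts the fractional part left over by the previous one):
  25 = 2*12 + 1, so a_0 = 2.
  12 = 12*1 + 0, so a_1 = 12.
The remainder reaches 0 after 2 divisions, so the expansion has 2 partial quotients, read off in order.

[2; 12]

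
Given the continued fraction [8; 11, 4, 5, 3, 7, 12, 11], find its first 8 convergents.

8/1, 89/11, 364/45, 1909/236, 6091/753, 44546/5507, 540643/66837, 5991619/740714

Using the convergent recurrence p_i = a_i*p_{i-1} + p_{i-2}, q_i = a_i*q_{i-1} + q_{i-2} with p_{-2}=0, p_{-1}=1, q_{-2}=1, q_{-1}=0:
  i=0: a_0=8, p_0 = 8*1 + 0 = 8, q_0 = 8*0 + 1 = 1.
  i=1: a_1=11, p_1 = 11*8 + 1 = 89, q_1 = 11*1 + 0 = 11.
  i=2: a_2=4, p_2 = 4*89 + 8 = 364, q_2 = 4*11 + 1 = 45.
  i=3: a_3=5, p_3 = 5*364 + 89 = 1909, q_3 = 5*45 + 11 = 236.
  i=4: a_4=3, p_4 = 3*1909 + 364 = 6091, q_4 = 3*236 + 45 = 753.
  i=5: a_5=7, p_5 = 7*6091 + 1909 = 44546, q_5 = 7*753 + 236 = 5507.
  i=6: a_6=12, p_6 = 12*44546 + 6091 = 540643, q_6 = 12*5507 + 753 = 66837.
  i=7: a_7=11, p_7 = 11*540643 + 44546 = 5991619, q_7 = 11*66837 + 5507 = 740714.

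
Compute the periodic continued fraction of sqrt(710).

Write x_i = (sqrt(710) + m_i)/d_i with (m_0, d_0) = (0, 1). a_0 = floor(sqrt(710)) = 26, since 26^2 = 676 <= 710 < 729 = 27^2.
Iterate m_{i+1} = d_i*a_i - m_i, d_{i+1} = (710 - m_{i+1}^2)/d_i, a_{i+1} = floor((a_0 + m_{i+1})/d_{i+1}):
  m_1 = 1*26 - 0 = 26, d_1 = (710 - 26^2)/1 = 34/1 = 34, a_1 = floor((26 + 26)/34) = 1.
  m_2 = 34*1 - 26 = 8, d_2 = (710 - 8^2)/34 = 646/34 = 19, a_2 = floor((26 + 8)/19) = 1.
  m_3 = 19*1 - 8 = 11, d_3 = (710 - 11^2)/19 = 589/19 = 31, a_3 = floor((26 + 11)/31) = 1.
  m_4 = 31*1 - 11 = 20, d_4 = (710 - 20^2)/31 = 310/31 = 10, a_4 = floor((26 + 20)/10) = 4.
  m_5 = 10*4 - 20 = 20, d_5 = (710 - 20^2)/10 = 310/10 = 31, a_5 = floor((26 + 20)/31) = 1.
  m_6 = 31*1 - 20 = 11, d_6 = (710 - 11^2)/31 = 589/31 = 19, a_6 = floor((26 + 11)/19) = 1.
  m_7 = 19*1 - 11 = 8, d_7 = (710 - 8^2)/19 = 646/19 = 34, a_7 = floor((26 + 8)/34) = 1.
  m_8 = 34*1 - 8 = 26, d_8 = (710 - 26^2)/34 = 34/34 = 1, a_8 = floor((26 + 26)/1) = 52.
  m_9 = 1*52 - 26 = 26, d_9 = (710 - 26^2)/1 = 34/1 = 34: (m_9, d_9) = (m_1, d_1) = (26, 34), so from here the quotients repeat a_1, ..., a_8; the period length is 8.
Hence the expansion of sqrt(710) is a_0 = 26 followed by the repeating block 1, 1, 1, 4, 1, 1, 1, 52 (period 8).

[26; (1, 1, 1, 4, 1, 1, 1, 52)]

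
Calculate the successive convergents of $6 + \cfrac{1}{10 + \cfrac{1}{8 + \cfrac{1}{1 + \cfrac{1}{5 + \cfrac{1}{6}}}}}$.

6/1, 61/10, 494/81, 555/91, 3269/536, 20169/3307

Using the convergent recurrence p_i = a_i*p_{i-1} + p_{i-2}, q_i = a_i*q_{i-1} + q_{i-2} with p_{-2}=0, p_{-1}=1, q_{-2}=1, q_{-1}=0:
  i=0: a_0=6, p_0 = 6*1 + 0 = 6, q_0 = 6*0 + 1 = 1.
  i=1: a_1=10, p_1 = 10*6 + 1 = 61, q_1 = 10*1 + 0 = 10.
  i=2: a_2=8, p_2 = 8*61 + 6 = 494, q_2 = 8*10 + 1 = 81.
  i=3: a_3=1, p_3 = 1*494 + 61 = 555, q_3 = 1*81 + 10 = 91.
  i=4: a_4=5, p_4 = 5*555 + 494 = 3269, q_4 = 5*91 + 81 = 536.
  i=5: a_5=6, p_5 = 6*3269 + 555 = 20169, q_5 = 6*536 + 91 = 3307.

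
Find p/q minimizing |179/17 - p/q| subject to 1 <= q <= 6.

21/2

Expand x = 179/17 as a continued fraction with the Euclidean algorithm:
  179 = 10*17 + 9, so a_0 = 10.
  17 = 1*9 + 8, so a_1 = 1.
  9 = 1*8 + 1, so a_2 = 1.
  8 = 8*1 + 0, so a_3 = 8.
so x = [10; 1, 1, 8].
Convergents (p_i = a_i*p_{i-1} + p_{i-2}, q_i = a_i*q_{i-1} + q_{i-2} with p_{-2}=0, p_{-1}=1, q_{-2}=1, q_{-1}=0), until the denominator exceeds 6:
  i=0: a_0=10, p_0 = 10*1 + 0 = 10, q_0 = 10*0 + 1 = 1.
  i=1: a_1=1, p_1 = 1*10 + 1 = 11, q_1 = 1*1 + 0 = 1.
  i=2: a_2=1, p_2 = 1*11 + 10 = 21, q_2 = 1*1 + 1 = 2.
  i=3: a_3=8, p_3 = 8*21 + 11 = 179, q_3 = 8*2 + 1 = 17.
q_3 = 17 > 6, so the last convergent with denominator <= 6 is p_2/q_2 = 21/2.
The closest fraction with denominator <= 6 is either p_2/q_2 or the intermediate fraction (k*p_2 + p_1)/(k*q_2 + q_1) with the largest k >= 1 whose denominator stays <= 6; these approach x as k grows, and every other convergent or intermediate fraction in range is farther away.
Largest k: floor((6 - q_1)/q_2) = floor((6 - 1)/2) = 2.
That gives (2*21 + 11)/(2*2 + 1) = 53/5.
Compare the errors: |x - 21/2| = |179*2 - 21*17|/(17*2) = 1/34, and |x - 53/5| = |179*5 - 53*17|/(17*5) = 6/85.
Cross-multiplying, 1*85 = 85 < 204 = 6*34, so 1/34 is smaller: the convergent 21/2 is closer to x than 53/5.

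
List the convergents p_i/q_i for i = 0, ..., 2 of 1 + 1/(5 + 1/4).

1/1, 6/5, 25/21

Using the convergent recurrence p_i = a_i*p_{i-1} + p_{i-2}, q_i = a_i*q_{i-1} + q_{i-2} with p_{-2}=0, p_{-1}=1, q_{-2}=1, q_{-1}=0:
  i=0: a_0=1, p_0 = 1*1 + 0 = 1, q_0 = 1*0 + 1 = 1.
  i=1: a_1=5, p_1 = 5*1 + 1 = 6, q_1 = 5*1 + 0 = 5.
  i=2: a_2=4, p_2 = 4*6 + 1 = 25, q_2 = 4*5 + 1 = 21.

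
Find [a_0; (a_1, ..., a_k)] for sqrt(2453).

[49; (1, 1, 8, 1, 1, 98)]

Write x_i = (sqrt(2453) + m_i)/d_i with (m_0, d_0) = (0, 1). a_0 = floor(sqrt(2453)) = 49, since 49^2 = 2401 <= 2453 < 2500 = 50^2.
Iterate m_{i+1} = d_i*a_i - m_i, d_{i+1} = (2453 - m_{i+1}^2)/d_i, a_{i+1} = floor((a_0 + m_{i+1})/d_{i+1}):
  m_1 = 1*49 - 0 = 49, d_1 = (2453 - 49^2)/1 = 52/1 = 52, a_1 = floor((49 + 49)/52) = 1.
  m_2 = 52*1 - 49 = 3, d_2 = (2453 - 3^2)/52 = 2444/52 = 47, a_2 = floor((49 + 3)/47) = 1.
  m_3 = 47*1 - 3 = 44, d_3 = (2453 - 44^2)/47 = 517/47 = 11, a_3 = floor((49 + 44)/11) = 8.
  m_4 = 11*8 - 44 = 44, d_4 = (2453 - 44^2)/11 = 517/11 = 47, a_4 = floor((49 + 44)/47) = 1.
  m_5 = 47*1 - 44 = 3, d_5 = (2453 - 3^2)/47 = 2444/47 = 52, a_5 = floor((49 + 3)/52) = 1.
  m_6 = 52*1 - 3 = 49, d_6 = (2453 - 49^2)/52 = 52/52 = 1, a_6 = floor((49 + 49)/1) = 98.
  m_7 = 1*98 - 49 = 49, d_7 = (2453 - 49^2)/1 = 52/1 = 52: (m_7, d_7) = (m_1, d_1) = (49, 52), so from here the quotients repeat a_1, ..., a_6; the period length is 6.
Hence the expansion of sqrt(2453) is a_0 = 49 followed by the repeating block 1, 1, 8, 1, 1, 98 (period 6).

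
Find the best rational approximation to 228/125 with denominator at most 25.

31/17

Expand x = 228/125 as a continued fraction with the Euclidean algorithm:
  228 = 1*125 + 103, so a_0 = 1.
  125 = 1*103 + 22, so a_1 = 1.
  103 = 4*22 + 15, so a_2 = 4.
  22 = 1*15 + 7, so a_3 = 1.
  15 = 2*7 + 1, so a_4 = 2.
  7 = 7*1 + 0, so a_5 = 7.
so x = [1; 1, 4, 1, 2, 7].
Convergents (p_i = a_i*p_{i-1} + p_{i-2}, q_i = a_i*q_{i-1} + q_{i-2} with p_{-2}=0, p_{-1}=1, q_{-2}=1, q_{-1}=0), until the denominator exceeds 25:
  i=0: a_0=1, p_0 = 1*1 + 0 = 1, q_0 = 1*0 + 1 = 1.
  i=1: a_1=1, p_1 = 1*1 + 1 = 2, q_1 = 1*1 + 0 = 1.
  i=2: a_2=4, p_2 = 4*2 + 1 = 9, q_2 = 4*1 + 1 = 5.
  i=3: a_3=1, p_3 = 1*9 + 2 = 11, q_3 = 1*5 + 1 = 6.
  i=4: a_4=2, p_4 = 2*11 + 9 = 31, q_4 = 2*6 + 5 = 17.
  i=5: a_5=7, p_5 = 7*31 + 11 = 228, q_5 = 7*17 + 6 = 125.
q_5 = 125 > 25, so the last convergent with denominator <= 25 is p_4/q_4 = 31/17.
The closest fraction with denominator <= 25 is either p_4/q_4 or the intermediate fraction (k*p_4 + p_3)/(k*q_4 + q_3) with the largest k >= 1 whose denominator stays <= 25; these approach x as k grows, and every other convergent or intermediate fraction in range is farther away.
Largest k: floor((25 - q_3)/q_4) = floor((25 - 6)/17) = 1.
That gives (1*31 + 11)/(1*17 + 6) = 42/23.
Compare the errors: |x - 31/17| = |228*17 - 31*125|/(125*17) = 1/2125, and |x - 42/23| = |228*23 - 42*125|/(125*23) = 6/2875.
Cross-multiplying, 1*2875 = 2875 < 12750 = 6*2125, so 1/2125 is smaller: the convergent 31/17 is closer to x than 42/23.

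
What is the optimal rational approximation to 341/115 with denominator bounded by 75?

86/29

Expand x = 341/115 as a continued fraction with the Euclidean algorithm:
  341 = 2*115 + 111, so a_0 = 2.
  115 = 1*111 + 4, so a_1 = 1.
  111 = 27*4 + 3, so a_2 = 27.
  4 = 1*3 + 1, so a_3 = 1.
  3 = 3*1 + 0, so a_4 = 3.
so x = [2; 1, 27, 1, 3].
Convergents (p_i = a_i*p_{i-1} + p_{i-2}, q_i = a_i*q_{i-1} + q_{i-2} with p_{-2}=0, p_{-1}=1, q_{-2}=1, q_{-1}=0), until the denominator exceeds 75:
  i=0: a_0=2, p_0 = 2*1 + 0 = 2, q_0 = 2*0 + 1 = 1.
  i=1: a_1=1, p_1 = 1*2 + 1 = 3, q_1 = 1*1 + 0 = 1.
  i=2: a_2=27, p_2 = 27*3 + 2 = 83, q_2 = 27*1 + 1 = 28.
  i=3: a_3=1, p_3 = 1*83 + 3 = 86, q_3 = 1*28 + 1 = 29.
  i=4: a_4=3, p_4 = 3*86 + 83 = 341, q_4 = 3*29 + 28 = 115.
q_4 = 115 > 75, so the last convergent with denominator <= 75 is p_3/q_3 = 86/29.
The closest fraction with denominator <= 75 is either p_3/q_3 or the intermediate fraction (k*p_3 + p_2)/(k*q_3 + q_2) with the largest k >= 1 whose denominator stays <= 75; these approach x as k grows, and every other convergent or intermediate fraction in range is farther away.
Largest k: floor((75 - q_2)/q_3) = floor((75 - 28)/29) = 1.
That gives (1*86 + 83)/(1*29 + 28) = 169/57.
Compare the errors: |x - 86/29| = |341*29 - 86*115|/(115*29) = 1/3335, and |x - 169/57| = |341*57 - 169*115|/(115*57) = 2/6555.
Cross-multiplying, 1*6555 = 6555 < 6670 = 2*3335, so 1/3335 is smaller: the convergent 86/29 is closer to x than 169/57.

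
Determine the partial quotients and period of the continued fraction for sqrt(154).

Write x_i = (sqrt(154) + m_i)/d_i with (m_0, d_0) = (0, 1). a_0 = floor(sqrt(154)) = 12, since 12^2 = 144 <= 154 < 169 = 13^2.
Iterate m_{i+1} = d_i*a_i - m_i, d_{i+1} = (154 - m_{i+1}^2)/d_i, a_{i+1} = floor((a_0 + m_{i+1})/d_{i+1}):
  m_1 = 1*12 - 0 = 12, d_1 = (154 - 12^2)/1 = 10/1 = 10, a_1 = floor((12 + 12)/10) = 2.
  m_2 = 10*2 - 12 = 8, d_2 = (154 - 8^2)/10 = 90/10 = 9, a_2 = floor((12 + 8)/9) = 2.
  m_3 = 9*2 - 8 = 10, d_3 = (154 - 10^2)/9 = 54/9 = 6, a_3 = floor((12 + 10)/6) = 3.
  m_4 = 6*3 - 10 = 8, d_4 = (154 - 8^2)/6 = 90/6 = 15, a_4 = floor((12 + 8)/15) = 1.
  m_5 = 15*1 - 8 = 7, d_5 = (154 - 7^2)/15 = 105/15 = 7, a_5 = floor((12 + 7)/7) = 2.
  m_6 = 7*2 - 7 = 7, d_6 = (154 - 7^2)/7 = 105/7 = 15, a_6 = floor((12 + 7)/15) = 1.
  m_7 = 15*1 - 7 = 8, d_7 = (154 - 8^2)/15 = 90/15 = 6, a_7 = floor((12 + 8)/6) = 3.
  m_8 = 6*3 - 8 = 10, d_8 = (154 - 10^2)/6 = 54/6 = 9, a_8 = floor((12 + 10)/9) = 2.
  m_9 = 9*2 - 10 = 8, d_9 = (154 - 8^2)/9 = 90/9 = 10, a_9 = floor((12 + 8)/10) = 2.
  m_10 = 10*2 - 8 = 12, d_10 = (154 - 12^2)/10 = 10/10 = 1, a_10 = floor((12 + 12)/1) = 24.
  m_11 = 1*24 - 12 = 12, d_11 = (154 - 12^2)/1 = 10/1 = 10: (m_11, d_11) = (m_1, d_1) = (12, 10), so from here the quotients repeat a_1, ..., a_10; the period length is 10.
Hence the expansion of sqrt(154) is a_0 = 12 followed by the repeating block 2, 2, 3, 1, 2, 1, 3, 2, 2, 24 (period 10).

[12; (2, 2, 3, 1, 2, 1, 3, 2, 2, 24)]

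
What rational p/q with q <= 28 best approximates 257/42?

153/25

Expand x = 257/42 as a continued fraction with the Euclidean algorithm:
  257 = 6*42 + 5, so a_0 = 6.
  42 = 8*5 + 2, so a_1 = 8.
  5 = 2*2 + 1, so a_2 = 2.
  2 = 2*1 + 0, so a_3 = 2.
so x = [6; 8, 2, 2].
Convergents (p_i = a_i*p_{i-1} + p_{i-2}, q_i = a_i*q_{i-1} + q_{i-2} with p_{-2}=0, p_{-1}=1, q_{-2}=1, q_{-1}=0), until the denominator exceeds 28:
  i=0: a_0=6, p_0 = 6*1 + 0 = 6, q_0 = 6*0 + 1 = 1.
  i=1: a_1=8, p_1 = 8*6 + 1 = 49, q_1 = 8*1 + 0 = 8.
  i=2: a_2=2, p_2 = 2*49 + 6 = 104, q_2 = 2*8 + 1 = 17.
  i=3: a_3=2, p_3 = 2*104 + 49 = 257, q_3 = 2*17 + 8 = 42.
q_3 = 42 > 28, so the last convergent with denominator <= 28 is p_2/q_2 = 104/17.
The closest fraction with denominator <= 28 is either p_2/q_2 or the intermediate fraction (k*p_2 + p_1)/(k*q_2 + q_1) with the largest k >= 1 whose denominator stays <= 28; these approach x as k grows, and every other convergent or intermediate fraction in range is farther away.
Largest k: floor((28 - q_1)/q_2) = floor((28 - 8)/17) = 1.
That gives (1*104 + 49)/(1*17 + 8) = 153/25.
Compare the errors: |x - 104/17| = |257*17 - 104*42|/(42*17) = 1/714, and |x - 153/25| = |257*25 - 153*42|/(42*25) = 1/1050.
Cross-multiplying, 1*714 = 714 < 1050 = 1*1050, so 1/1050 is smaller: the intermediate fraction 153/25 is closer to x than 104/17.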